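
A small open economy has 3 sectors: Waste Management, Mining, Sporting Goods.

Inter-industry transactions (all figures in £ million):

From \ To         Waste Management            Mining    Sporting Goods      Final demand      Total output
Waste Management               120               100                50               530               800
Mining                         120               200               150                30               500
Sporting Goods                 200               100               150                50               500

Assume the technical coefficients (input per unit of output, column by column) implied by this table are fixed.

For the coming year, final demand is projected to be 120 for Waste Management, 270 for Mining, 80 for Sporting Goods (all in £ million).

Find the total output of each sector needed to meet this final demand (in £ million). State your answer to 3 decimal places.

x_1 = 380.952, x_2 = 782.143, x_3 = 473.810

Technical coefficients a_ij = z_ij / X_j:
  a_11 = 120/800 = 0.15, a_21 = 120/800 = 0.15, a_31 = 200/800 = 0.25
  a_12 = 100/500 = 0.20, a_22 = 200/500 = 0.40, a_32 = 100/500 = 0.20
  a_13 = 50/500 = 0.10, a_23 = 150/500 = 0.30, a_33 = 150/500 = 0.30
I − A =
  [   0.85    -0.20    -0.10]
  [  -0.15     0.60    -0.30]
  [  -0.25    -0.20     0.70]
Cofactors of I−A, C_ij = (−1)^(i+j)·(minor ij) (rows/columns in the sector order above):
  C_11 = (0.60)(0.70) − (-0.30)(-0.20) = 0.3600
  C_12 = −[(-0.15)(0.70) − (-0.30)(-0.25)] = 0.1800
  C_13 = (-0.15)(-0.20) − (0.60)(-0.25) = 0.1800
  C_21 = −[(-0.20)(0.70) − (-0.10)(-0.20)] = 0.1600
  C_22 = (0.85)(0.70) − (-0.10)(-0.25) = 0.5700
  C_23 = −[(0.85)(-0.20) − (-0.20)(-0.25)] = 0.2200
  C_31 = (-0.20)(-0.30) − (-0.10)(0.60) = 0.1200
  C_32 = −[(0.85)(-0.30) − (-0.10)(-0.15)] = 0.2700
  C_33 = (0.85)(0.60) − (-0.20)(-0.15) = 0.4800
det(I−A) = Σ_j (I−A)_1j·C_1j = (0.85)(0.3600) + (-0.20)(0.1800) + (-0.10)(0.1800) = 0.2520
adj(I−A) = Cᵀ =
  [ 0.3600   0.1600   0.1200]
  [ 0.1800   0.5700   0.2700]
  [ 0.1800   0.2200   0.4800]
(I − A)⁻¹ = adj(I−A) / det(I−A) ≈
  [   1.4286     0.6349     0.4762]
  [   0.7143     2.2619     1.0714]
  [   0.7143     0.8730     1.9048]
x = (I − A)⁻¹ d = adj(I−A)·d / det(I−A), with det(I−A) = 0.2520:
  x_1 = (0.3600·120 + 0.1600·270 + 0.1200·80) / 0.2520 = 96.00 / 0.2520 ≈ 380.952
  x_2 = (0.1800·120 + 0.5700·270 + 0.2700·80) / 0.2520 = 197.10 / 0.2520 ≈ 782.143
  x_3 = (0.1800·120 + 0.2200·270 + 0.4800·80) / 0.2520 = 119.40 / 0.2520 ≈ 473.810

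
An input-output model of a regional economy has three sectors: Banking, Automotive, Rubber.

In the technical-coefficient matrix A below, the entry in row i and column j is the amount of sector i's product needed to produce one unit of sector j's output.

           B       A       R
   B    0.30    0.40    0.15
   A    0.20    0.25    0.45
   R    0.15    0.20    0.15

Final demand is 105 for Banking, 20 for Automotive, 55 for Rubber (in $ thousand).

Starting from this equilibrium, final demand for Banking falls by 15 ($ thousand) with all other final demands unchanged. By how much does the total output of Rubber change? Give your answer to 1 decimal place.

Δx_R = -8.6

I − A =
  [   0.70    -0.40    -0.15]
  [  -0.20     0.75    -0.45]
  [  -0.15    -0.20     0.85]
Cofactors of I−A, C_ij = (−1)^(i+j)·(minor ij) (rows/columns in the sector order above):
  C_11 = (0.75)(0.85) − (-0.45)(-0.20) = 0.5475
  C_12 = −[(-0.20)(0.85) − (-0.45)(-0.15)] = 0.2375
  C_13 = (-0.20)(-0.20) − (0.75)(-0.15) = 0.1525
  C_21 = −[(-0.40)(0.85) − (-0.15)(-0.20)] = 0.3700
  C_22 = (0.70)(0.85) − (-0.15)(-0.15) = 0.5725
  C_23 = −[(0.70)(-0.20) − (-0.40)(-0.15)] = 0.2000
  C_31 = (-0.40)(-0.45) − (-0.15)(0.75) = 0.2925
  C_32 = −[(0.70)(-0.45) − (-0.15)(-0.20)] = 0.3450
  C_33 = (0.70)(0.75) − (-0.40)(-0.20) = 0.4450
det(I−A) = Σ_j (I−A)_1j·C_1j = (0.70)(0.5475) + (-0.40)(0.2375) + (-0.15)(0.1525) = 0.265375
adj(I−A) = Cᵀ =
  [ 0.5475   0.3700   0.2925]
  [ 0.2375   0.5725   0.3450]
  [ 0.1525   0.2000   0.4450]
(I − A)⁻¹ = adj(I−A) / det(I−A) ≈
  [   2.0631     1.3943     1.1022]
  [   0.8950     2.1573     1.3000]
  [   0.5747     0.7537     1.6769]
Δx = (I − A)⁻¹ Δd with Δd having -15 in the Banking component and 0 elsewhere.
So Δx_R = L_RB · (-15), where L_RB = adj(I−A)_RB / det(I−A) = 0.1525 / 0.265375.
Δx_R = 0.1525 × (-15) / 0.265375 = -2.2875 / 0.265375 ≈ -8.6.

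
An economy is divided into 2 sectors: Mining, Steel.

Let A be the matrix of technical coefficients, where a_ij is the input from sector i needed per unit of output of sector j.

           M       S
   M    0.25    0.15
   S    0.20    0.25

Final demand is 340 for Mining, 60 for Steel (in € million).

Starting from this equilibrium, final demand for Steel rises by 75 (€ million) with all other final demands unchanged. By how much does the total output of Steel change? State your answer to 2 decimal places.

Δx_S = 105.63

I − A =
  [   0.75    -0.15]
  [  -0.20     0.75]
det(I−A) = (0.75)(0.75) − (-0.15)(-0.20) = 0.5325
adj(I−A) = [[0.75, 0.15], [0.20, 0.75]]
(I − A)⁻¹ = adj(I−A) / det(I−A) ≈
  [   1.4085     0.2817]
  [   0.3756     1.4085]
Δx = (I − A)⁻¹ Δd with Δd having +75 in the Steel component and 0 elsewhere.
So Δx_S = L_SS · (+75), where L_SS = adj(I−A)_SS / det(I−A) = 0.75 / 0.5325.
Δx_S = 0.75 × (+75) / 0.5325 = 56.25 / 0.5325 ≈ 105.63.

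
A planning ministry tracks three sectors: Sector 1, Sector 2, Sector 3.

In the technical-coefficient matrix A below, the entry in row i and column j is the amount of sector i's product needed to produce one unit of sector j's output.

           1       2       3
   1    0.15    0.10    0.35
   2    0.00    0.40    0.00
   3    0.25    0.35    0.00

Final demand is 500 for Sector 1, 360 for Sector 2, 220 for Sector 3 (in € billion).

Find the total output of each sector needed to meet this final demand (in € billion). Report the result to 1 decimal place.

I − A =
  [   0.85    -0.10    -0.35]
  [   0.00     0.60     0.00]
  [  -0.25    -0.35     1.00]
Cofactors of I−A, C_ij = (−1)^(i+j)·(minor ij) (rows/columns in the sector order above):
  C_11 = (0.60)(1.00) − (0.00)(-0.35) = 0.6000
  C_12 = −[(0.00)(1.00) − (0.00)(-0.25)] = 0.0000
  C_13 = (0.00)(-0.35) − (0.60)(-0.25) = 0.1500
  C_21 = −[(-0.10)(1.00) − (-0.35)(-0.35)] = 0.2225
  C_22 = (0.85)(1.00) − (-0.35)(-0.25) = 0.7625
  C_23 = −[(0.85)(-0.35) − (-0.10)(-0.25)] = 0.3225
  C_31 = (-0.10)(0.00) − (-0.35)(0.60) = 0.2100
  C_32 = −[(0.85)(0.00) − (-0.35)(0.00)] = 0.0000
  C_33 = (0.85)(0.60) − (-0.10)(0.00) = 0.5100
det(I−A) = Σ_j (I−A)_1j·C_1j = (0.85)(0.6000) + (-0.10)(0.0000) + (-0.35)(0.1500) = 0.4575
adj(I−A) = Cᵀ =
  [ 0.6000   0.2225   0.2100]
  [ 0.0000   0.7625   0.0000]
  [ 0.1500   0.3225   0.5100]
(I − A)⁻¹ = adj(I−A) / det(I−A) ≈
  [   1.3115     0.4863     0.4590]
  [   0.0000     1.6667     0.0000]
  [   0.3279     0.7049     1.1148]
x = (I − A)⁻¹ d = adj(I−A)·d / det(I−A), with det(I−A) = 0.4575:
  x_1 = (0.6000·500 + 0.2225·360 + 0.2100·220) / 0.4575 = 426.30 / 0.4575 ≈ 931.8
  x_2 = (0.0000·500 + 0.7625·360 + 0.0000·220) / 0.4575 = 274.50 / 0.4575 = 600.0
  x_3 = (0.1500·500 + 0.3225·360 + 0.5100·220) / 0.4575 = 303.30 / 0.4575 ≈ 663.0

x_1 = 931.8, x_2 = 600.0, x_3 = 663.0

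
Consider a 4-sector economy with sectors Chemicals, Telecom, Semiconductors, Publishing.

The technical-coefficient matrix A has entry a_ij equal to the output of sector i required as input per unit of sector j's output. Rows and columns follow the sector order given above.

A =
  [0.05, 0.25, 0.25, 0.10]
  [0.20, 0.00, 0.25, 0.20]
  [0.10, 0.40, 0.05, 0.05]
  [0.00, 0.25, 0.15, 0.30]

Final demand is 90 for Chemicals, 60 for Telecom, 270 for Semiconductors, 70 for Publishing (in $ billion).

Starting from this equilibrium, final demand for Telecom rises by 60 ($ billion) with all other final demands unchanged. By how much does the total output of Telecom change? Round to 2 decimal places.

I − A =
  [   0.95    -0.25    -0.25    -0.10]
  [  -0.20     1.00    -0.25    -0.20]
  [  -0.10    -0.40     0.95    -0.05]
  [   0.00    -0.25    -0.15     0.70]
Compute the cofactors C_ij = (−1)^(i+j)·(3×3 minor ij) of I−A; the adjugate is their transpose:
adj(I−A) = Cᵀ =
  [ 0.524875   0.267250   0.235000   0.168125]
  [ 0.152000   0.605625   0.232750   0.211375]
  [ 0.123500   0.297875   0.577500   0.144000]
  [ 0.080750   0.280125   0.206875   0.708750]
det(I−A) = Σ_j (I−A)_1j·C_1j = (0.95)(0.524875) + (-0.25)(0.152000) + (-0.25)(0.123500) + (-0.10)(0.080750) = 0.42168125
(I − A)⁻¹ = adj(I−A) / det(I−A) ≈
  [   1.2447     0.6338     0.5573     0.3987]
  [   0.3605     1.4362     0.5520     0.5013]
  [   0.2929     0.7064     1.3695     0.3415]
  [   0.1915     0.6643     0.4906     1.6808]
Δx = (I − A)⁻¹ Δd with Δd having +60 in the Telecom component and 0 elsewhere.
So Δx_T = L_TT · (+60), where L_TT = adj(I−A)_TT / det(I−A) = 0.605625 / 0.42168125.
Δx_T = 0.605625 × (+60) / 0.42168125 = 36.3375 / 0.42168125 ≈ 86.17.

Δx_T = 86.17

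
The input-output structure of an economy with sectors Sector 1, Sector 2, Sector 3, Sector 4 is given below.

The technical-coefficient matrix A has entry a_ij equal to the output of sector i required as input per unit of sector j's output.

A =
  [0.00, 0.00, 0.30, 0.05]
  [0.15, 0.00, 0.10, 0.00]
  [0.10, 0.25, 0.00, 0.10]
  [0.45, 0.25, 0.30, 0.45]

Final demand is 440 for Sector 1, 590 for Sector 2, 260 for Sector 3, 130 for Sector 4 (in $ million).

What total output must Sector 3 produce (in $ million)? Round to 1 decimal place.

I − A =
  [   1.00     0.00    -0.30    -0.05]
  [  -0.15     1.00    -0.10     0.00]
  [  -0.10    -0.25     1.00    -0.10]
  [  -0.45    -0.25    -0.30     0.55]
Compute the cofactors C_ij = (−1)^(i+j)·(3×3 minor ij) of I−A; the adjugate is their transpose:
adj(I−A) = Cᵀ =
  [ 0.503750   0.065000   0.181250   0.078750]
  [ 0.088000   0.466000   0.079750   0.022500]
  [ 0.124375   0.158125   0.525625   0.106875]
  [ 0.520000   0.351250   0.471250   0.933750]
det(I−A) = Σ_j (I−A)_1j·C_1j = (1.00)(0.503750) + (0.00)(0.088000) + (-0.30)(0.124375) + (-0.05)(0.520000) = 0.4404375
(I − A)⁻¹ = adj(I−A) / det(I−A) ≈
  [   1.1437     0.1476     0.4115     0.1788]
  [   0.1998     1.0580     0.1811     0.0511]
  [   0.2824     0.3590     1.1934     0.2427]
  [   1.1806     0.7975     1.0700     2.1201]
x = (I − A)⁻¹ d = adj(I−A)·d / det(I−A), with det(I−A) = 0.4404375:
  x_1 = (0.503750·440 + 0.065000·590 + 0.181250·260 + 0.078750·130) / 0.4404375 = 317.3625 / 0.4404375 ≈ 720.6
  x_2 = (0.088000·440 + 0.466000·590 + 0.079750·260 + 0.022500·130) / 0.4404375 = 337.32 / 0.4404375 ≈ 765.9
  x_3 = (0.124375·440 + 0.158125·590 + 0.525625·260 + 0.106875·130) / 0.4404375 = 298.575 / 0.4404375 ≈ 677.9
  x_4 = (0.520000·440 + 0.351250·590 + 0.471250·260 + 0.933750·130) / 0.4404375 = 679.95 / 0.4404375 ≈ 1543.8

x_3 = 677.9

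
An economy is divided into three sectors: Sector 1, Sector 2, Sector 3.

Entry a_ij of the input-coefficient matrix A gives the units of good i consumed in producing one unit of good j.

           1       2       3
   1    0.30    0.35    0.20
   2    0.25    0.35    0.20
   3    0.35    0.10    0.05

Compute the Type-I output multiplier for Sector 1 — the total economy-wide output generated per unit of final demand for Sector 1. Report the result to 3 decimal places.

I − A =
  [   0.70    -0.35    -0.20]
  [  -0.25     0.65    -0.20]
  [  -0.35    -0.10     0.95]
Cofactors of I−A, C_ij = (−1)^(i+j)·(minor ij) (rows/columns in the sector order above):
  C_11 = (0.65)(0.95) − (-0.20)(-0.10) = 0.5975
  C_12 = −[(-0.25)(0.95) − (-0.20)(-0.35)] = 0.3075
  C_13 = (-0.25)(-0.10) − (0.65)(-0.35) = 0.2525
  C_21 = −[(-0.35)(0.95) − (-0.20)(-0.10)] = 0.3525
  C_22 = (0.70)(0.95) − (-0.20)(-0.35) = 0.5950
  C_23 = −[(0.70)(-0.10) − (-0.35)(-0.35)] = 0.1925
  C_31 = (-0.35)(-0.20) − (-0.20)(0.65) = 0.2000
  C_32 = −[(0.70)(-0.20) − (-0.20)(-0.25)] = 0.1900
  C_33 = (0.70)(0.65) − (-0.35)(-0.25) = 0.3675
det(I−A) = Σ_j (I−A)_1j·C_1j = (0.70)(0.5975) + (-0.35)(0.3075) + (-0.20)(0.2525) = 0.260125
adj(I−A) = Cᵀ =
  [ 0.5975   0.3525   0.2000]
  [ 0.3075   0.5950   0.1900]
  [ 0.2525   0.1925   0.3675]
(I − A)⁻¹ = adj(I−A) / det(I−A) ≈
  [   2.2970     1.3551     0.7689]
  [   1.1821     2.2874     0.7304]
  [   0.9707     0.7400     1.4128]
The output multiplier for sector j is the column-j sum of the Leontief inverse (I − A)⁻¹ = adj(I−A) / det(I−A).
Column 1 of adj(I−A): (0.5975, 0.3075, 0.2525); det(I−A) = 0.260125.
m_1 = (0.5975 + 0.3075 + 0.2525) / 0.260125 = 1.1575 / 0.260125 ≈ 4.450.

m_1 = 4.450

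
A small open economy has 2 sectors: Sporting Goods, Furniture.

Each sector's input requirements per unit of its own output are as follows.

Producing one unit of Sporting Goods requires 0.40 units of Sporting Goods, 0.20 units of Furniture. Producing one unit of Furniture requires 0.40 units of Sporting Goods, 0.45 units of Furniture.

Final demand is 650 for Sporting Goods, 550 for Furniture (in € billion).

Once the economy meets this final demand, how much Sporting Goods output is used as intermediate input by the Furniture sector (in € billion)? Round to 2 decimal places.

z_SF = 736.00

I − A =
  [   0.60    -0.40]
  [  -0.20     0.55]
det(I−A) = (0.60)(0.55) − (-0.40)(-0.20) = 0.2500
adj(I−A) = [[0.55, 0.40], [0.20, 0.60]]
(I − A)⁻¹ = adj(I−A) / det(I−A) ≈
  [   2.2000     1.6000]
  [   0.8000     2.4000]
First solve x = (I − A)⁻¹ d = adj(I−A)·d / det(I−A); in particular x_F = (0.20·650 + 0.60·550) / 0.2500 = 460.00 / 0.2500 = 1840.0000.
Intermediate flow from S to F: z_SF = a_SF · x_F = 0.40 × 460.00 / 0.2500 = 184.00 / 0.2500 = 736.00.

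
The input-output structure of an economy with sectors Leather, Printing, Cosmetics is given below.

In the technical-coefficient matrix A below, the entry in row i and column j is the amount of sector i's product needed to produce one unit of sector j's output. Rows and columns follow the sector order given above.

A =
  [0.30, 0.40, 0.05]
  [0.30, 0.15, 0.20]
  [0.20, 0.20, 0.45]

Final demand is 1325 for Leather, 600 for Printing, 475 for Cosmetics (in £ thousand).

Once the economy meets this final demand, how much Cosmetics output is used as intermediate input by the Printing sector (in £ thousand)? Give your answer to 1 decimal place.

z_CP = 554.3

I − A =
  [   0.70    -0.40    -0.05]
  [  -0.30     0.85    -0.20]
  [  -0.20    -0.20     0.55]
Cofactors of I−A, C_ij = (−1)^(i+j)·(minor ij) (rows/columns in the sector order above):
  C_11 = (0.85)(0.55) − (-0.20)(-0.20) = 0.4275
  C_12 = −[(-0.30)(0.55) − (-0.20)(-0.20)] = 0.2050
  C_13 = (-0.30)(-0.20) − (0.85)(-0.20) = 0.2300
  C_21 = −[(-0.40)(0.55) − (-0.05)(-0.20)] = 0.2300
  C_22 = (0.70)(0.55) − (-0.05)(-0.20) = 0.3750
  C_23 = −[(0.70)(-0.20) − (-0.40)(-0.20)] = 0.2200
  C_31 = (-0.40)(-0.20) − (-0.05)(0.85) = 0.1225
  C_32 = −[(0.70)(-0.20) − (-0.05)(-0.30)] = 0.1550
  C_33 = (0.70)(0.85) − (-0.40)(-0.30) = 0.4750
det(I−A) = Σ_j (I−A)_1j·C_1j = (0.70)(0.4275) + (-0.40)(0.2050) + (-0.05)(0.2300) = 0.20575
adj(I−A) = Cᵀ =
  [ 0.4275   0.2300   0.1225]
  [ 0.2050   0.3750   0.1550]
  [ 0.2300   0.2200   0.4750]
(I − A)⁻¹ = adj(I−A) / det(I−A) ≈
  [   2.0778     1.1179     0.5954]
  [   0.9964     1.8226     0.7533]
  [   1.1179     1.0693     2.3086]
First solve x = (I − A)⁻¹ d = adj(I−A)·d / det(I−A); in particular x_P = (0.2050·1325 + 0.3750·600 + 0.1550·475) / 0.20575 = 570.25 / 0.20575 ≈ 2771.567.
Intermediate flow from C to P: z_CP = a_CP · x_P = 0.20 × 570.25 / 0.20575 = 114.05 / 0.20575 ≈ 554.3.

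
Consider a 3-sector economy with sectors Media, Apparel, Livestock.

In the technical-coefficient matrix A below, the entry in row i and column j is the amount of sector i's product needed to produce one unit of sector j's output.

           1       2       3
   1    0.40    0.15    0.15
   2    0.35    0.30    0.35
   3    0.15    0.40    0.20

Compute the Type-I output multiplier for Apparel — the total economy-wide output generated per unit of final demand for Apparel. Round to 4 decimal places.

m_2 = 5.4422

I − A =
  [   0.60    -0.15    -0.15]
  [  -0.35     0.70    -0.35]
  [  -0.15    -0.40     0.80]
Cofactors of I−A, C_ij = (−1)^(i+j)·(minor ij) (rows/columns in the sector order above):
  C_11 = (0.70)(0.80) − (-0.35)(-0.40) = 0.4200
  C_12 = −[(-0.35)(0.80) − (-0.35)(-0.15)] = 0.3325
  C_13 = (-0.35)(-0.40) − (0.70)(-0.15) = 0.2450
  C_21 = −[(-0.15)(0.80) − (-0.15)(-0.40)] = 0.1800
  C_22 = (0.60)(0.80) − (-0.15)(-0.15) = 0.4575
  C_23 = −[(0.60)(-0.40) − (-0.15)(-0.15)] = 0.2625
  C_31 = (-0.15)(-0.35) − (-0.15)(0.70) = 0.1575
  C_32 = −[(0.60)(-0.35) − (-0.15)(-0.35)] = 0.2625
  C_33 = (0.60)(0.70) − (-0.15)(-0.35) = 0.3675
det(I−A) = Σ_j (I−A)_1j·C_1j = (0.60)(0.4200) + (-0.15)(0.3325) + (-0.15)(0.2450) = 0.165375
adj(I−A) = Cᵀ =
  [ 0.4200   0.1800   0.1575]
  [ 0.3325   0.4575   0.2625]
  [ 0.2450   0.2625   0.3675]
(I − A)⁻¹ = adj(I−A) / det(I−A) ≈
  [   2.53968     1.08844     0.95238]
  [   2.01058     2.76644     1.58730]
  [   1.48148     1.58730     2.22222]
The output multiplier for sector j is the column-j sum of the Leontief inverse (I − A)⁻¹ = adj(I−A) / det(I−A).
Column 2 of adj(I−A): (0.1800, 0.4575, 0.2625); det(I−A) = 0.165375.
m_2 = (0.1800 + 0.4575 + 0.2625) / 0.165375 = 0.90 / 0.165375 ≈ 5.4422.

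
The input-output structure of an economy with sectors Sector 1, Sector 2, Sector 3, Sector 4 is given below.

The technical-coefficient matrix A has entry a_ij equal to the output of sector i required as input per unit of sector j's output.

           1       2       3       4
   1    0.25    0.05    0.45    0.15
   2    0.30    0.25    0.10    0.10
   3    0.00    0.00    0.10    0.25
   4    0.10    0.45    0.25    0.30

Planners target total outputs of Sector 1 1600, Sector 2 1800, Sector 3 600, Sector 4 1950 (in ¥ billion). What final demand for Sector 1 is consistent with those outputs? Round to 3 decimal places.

I − A =
  [   0.75    -0.05    -0.45    -0.15]
  [  -0.30     0.75    -0.10    -0.10]
  [   0.00     0.00     0.90    -0.25]
  [  -0.10    -0.45    -0.25     0.70]
d = (I − A) x:
  d_1 = (+0.75)·1600 + (-0.05)·1800 + (-0.45)·600 + (-0.15)·1950 = 547.500
  d_2 = (-0.30)·1600 + (+0.75)·1800 + (-0.10)·600 + (-0.10)·1950 = 615.000
  d_3 = (+0.00)·1600 + (+0.00)·1800 + (+0.90)·600 + (-0.25)·1950 = 52.500
  d_4 = (-0.10)·1600 + (-0.45)·1800 + (-0.25)·600 + (+0.70)·1950 = 245.000

d_1 = 547.500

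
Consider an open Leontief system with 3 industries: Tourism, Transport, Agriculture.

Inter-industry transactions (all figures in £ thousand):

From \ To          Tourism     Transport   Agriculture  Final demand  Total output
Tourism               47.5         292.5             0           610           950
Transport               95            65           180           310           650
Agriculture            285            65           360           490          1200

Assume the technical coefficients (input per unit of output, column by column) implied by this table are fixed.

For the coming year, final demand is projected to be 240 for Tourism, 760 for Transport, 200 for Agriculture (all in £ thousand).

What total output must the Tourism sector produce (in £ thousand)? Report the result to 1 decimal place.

x_1 = 752.1

Technical coefficients a_ij = z_ij / X_j:
  a_11 = 47.5/950 = 0.05, a_21 = 95/950 = 0.10, a_31 = 285/950 = 0.30
  a_12 = 292.5/650 = 0.45, a_22 = 65/650 = 0.10, a_32 = 65/650 = 0.10
  a_13 = 0/1200 = 0.00, a_23 = 180/1200 = 0.15, a_33 = 360/1200 = 0.30
I − A =
  [   0.95    -0.45     0.00]
  [  -0.10     0.90    -0.15]
  [  -0.30    -0.10     0.70]
Cofactors of I−A, C_ij = (−1)^(i+j)·(minor ij) (rows/columns in the sector order above):
  C_11 = (0.90)(0.70) − (-0.15)(-0.10) = 0.6150
  C_12 = −[(-0.10)(0.70) − (-0.15)(-0.30)] = 0.1150
  C_13 = (-0.10)(-0.10) − (0.90)(-0.30) = 0.2800
  C_21 = −[(-0.45)(0.70) − (0.00)(-0.10)] = 0.3150
  C_22 = (0.95)(0.70) − (0.00)(-0.30) = 0.6650
  C_23 = −[(0.95)(-0.10) − (-0.45)(-0.30)] = 0.2300
  C_31 = (-0.45)(-0.15) − (0.00)(0.90) = 0.0675
  C_32 = −[(0.95)(-0.15) − (0.00)(-0.10)] = 0.1425
  C_33 = (0.95)(0.90) − (-0.45)(-0.10) = 0.8100
det(I−A) = Σ_j (I−A)_1j·C_1j = (0.95)(0.6150) + (-0.45)(0.1150) + (0.00)(0.2800) = 0.5325
adj(I−A) = Cᵀ =
  [ 0.6150   0.3150   0.0675]
  [ 0.1150   0.6650   0.1425]
  [ 0.2800   0.2300   0.8100]
(I − A)⁻¹ = adj(I−A) / det(I−A) ≈
  [   1.1549     0.5915     0.1268]
  [   0.2160     1.2488     0.2676]
  [   0.5258     0.4319     1.5211]
x = (I − A)⁻¹ d = adj(I−A)·d / det(I−A), with det(I−A) = 0.5325:
  x_1 = (0.6150·240 + 0.3150·760 + 0.0675·200) / 0.5325 = 400.50 / 0.5325 ≈ 752.1
  x_2 = (0.1150·240 + 0.6650·760 + 0.1425·200) / 0.5325 = 561.50 / 0.5325 ≈ 1054.5
  x_3 = (0.2800·240 + 0.2300·760 + 0.8100·200) / 0.5325 = 404.00 / 0.5325 ≈ 758.7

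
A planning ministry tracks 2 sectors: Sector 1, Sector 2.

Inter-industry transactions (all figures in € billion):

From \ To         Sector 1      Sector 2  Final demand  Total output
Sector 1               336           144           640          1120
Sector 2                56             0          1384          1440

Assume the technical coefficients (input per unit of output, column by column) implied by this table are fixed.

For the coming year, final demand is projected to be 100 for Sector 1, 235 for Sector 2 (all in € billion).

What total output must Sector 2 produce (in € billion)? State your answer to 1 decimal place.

Technical coefficients a_ij = z_ij / X_j:
  a_11 = 336/1120 = 0.30, a_21 = 56/1120 = 0.05
  a_12 = 144/1440 = 0.10, a_22 = 0/1440 = 0.00
I − A =
  [   0.70    -0.10]
  [  -0.05     1.00]
det(I−A) = (0.70)(1.00) − (-0.10)(-0.05) = 0.6950
adj(I−A) = [[1.00, 0.10], [0.05, 0.70]]
(I − A)⁻¹ = adj(I−A) / det(I−A) ≈
  [   1.4388     0.1439]
  [   0.0719     1.0072]
x = (I − A)⁻¹ d = adj(I−A)·d / det(I−A), with det(I−A) = 0.6950:
  x_1 = (1.00·100 + 0.10·235) / 0.6950 = 123.50 / 0.6950 ≈ 177.7
  x_2 = (0.05·100 + 0.70·235) / 0.6950 = 169.50 / 0.6950 ≈ 243.9

x_2 = 243.9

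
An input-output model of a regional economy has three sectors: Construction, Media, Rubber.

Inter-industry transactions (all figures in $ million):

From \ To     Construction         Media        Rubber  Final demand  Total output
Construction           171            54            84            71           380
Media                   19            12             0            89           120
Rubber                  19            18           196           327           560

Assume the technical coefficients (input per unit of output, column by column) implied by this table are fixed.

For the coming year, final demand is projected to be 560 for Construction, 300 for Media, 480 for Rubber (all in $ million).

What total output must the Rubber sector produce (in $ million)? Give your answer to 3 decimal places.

Technical coefficients a_ij = z_ij / X_j:
  a_11 = 171/380 = 0.45, a_21 = 19/380 = 0.05, a_31 = 19/380 = 0.05
  a_12 = 54/120 = 0.45, a_22 = 12/120 = 0.10, a_32 = 18/120 = 0.15
  a_13 = 84/560 = 0.15, a_23 = 0/560 = 0.00, a_33 = 196/560 = 0.35
I − A =
  [   0.55    -0.45    -0.15]
  [  -0.05     0.90     0.00]
  [  -0.05    -0.15     0.65]
Cofactors of I−A, C_ij = (−1)^(i+j)·(minor ij) (rows/columns in the sector order above):
  C_11 = (0.90)(0.65) − (0.00)(-0.15) = 0.5850
  C_12 = −[(-0.05)(0.65) − (0.00)(-0.05)] = 0.0325
  C_13 = (-0.05)(-0.15) − (0.90)(-0.05) = 0.0525
  C_21 = −[(-0.45)(0.65) − (-0.15)(-0.15)] = 0.3150
  C_22 = (0.55)(0.65) − (-0.15)(-0.05) = 0.3500
  C_23 = −[(0.55)(-0.15) − (-0.45)(-0.05)] = 0.1050
  C_31 = (-0.45)(0.00) − (-0.15)(0.90) = 0.1350
  C_32 = −[(0.55)(0.00) − (-0.15)(-0.05)] = 0.0075
  C_33 = (0.55)(0.90) − (-0.45)(-0.05) = 0.4725
det(I−A) = Σ_j (I−A)_1j·C_1j = (0.55)(0.5850) + (-0.45)(0.0325) + (-0.15)(0.0525) = 0.29925
adj(I−A) = Cᵀ =
  [ 0.5850   0.3150   0.1350]
  [ 0.0325   0.3500   0.0075]
  [ 0.0525   0.1050   0.4725]
(I − A)⁻¹ = adj(I−A) / det(I−A) ≈
  [   1.9549     1.0526     0.4511]
  [   0.1086     1.1696     0.0251]
  [   0.1754     0.3509     1.5789]
x = (I − A)⁻¹ d = adj(I−A)·d / det(I−A), with det(I−A) = 0.29925:
  x_1 = (0.5850·560 + 0.3150·300 + 0.1350·480) / 0.29925 = 486.90 / 0.29925 ≈ 1627.068
  x_2 = (0.0325·560 + 0.3500·300 + 0.0075·480) / 0.29925 = 126.80 / 0.29925 ≈ 423.726
  x_3 = (0.0525·560 + 0.1050·300 + 0.4725·480) / 0.29925 = 287.70 / 0.29925 ≈ 961.404

x_3 = 961.404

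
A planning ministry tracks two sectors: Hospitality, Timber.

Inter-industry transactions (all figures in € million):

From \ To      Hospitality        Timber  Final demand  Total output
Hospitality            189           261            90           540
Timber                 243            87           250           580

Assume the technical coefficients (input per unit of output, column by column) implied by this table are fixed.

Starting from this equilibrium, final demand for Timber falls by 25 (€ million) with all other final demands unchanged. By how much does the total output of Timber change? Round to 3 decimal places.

Technical coefficients a_ij = z_ij / X_j:
  a_11 = 189/540 = 0.35, a_21 = 243/540 = 0.45
  a_12 = 261/580 = 0.45, a_22 = 87/580 = 0.15
I − A =
  [   0.65    -0.45]
  [  -0.45     0.85]
det(I−A) = (0.65)(0.85) − (-0.45)(-0.45) = 0.3500
adj(I−A) = [[0.85, 0.45], [0.45, 0.65]]
(I − A)⁻¹ = adj(I−A) / det(I−A) ≈
  [   2.4286     1.2857]
  [   1.2857     1.8571]
Δx = (I − A)⁻¹ Δd with Δd having -25 in the Timber component and 0 elsewhere.
So Δx_2 = L_22 · (-25), where L_22 = adj(I−A)_22 / det(I−A) = 0.65 / 0.3500.
Δx_2 = 0.65 × (-25) / 0.3500 = -16.25 / 0.3500 ≈ -46.429.

Δx_2 = -46.429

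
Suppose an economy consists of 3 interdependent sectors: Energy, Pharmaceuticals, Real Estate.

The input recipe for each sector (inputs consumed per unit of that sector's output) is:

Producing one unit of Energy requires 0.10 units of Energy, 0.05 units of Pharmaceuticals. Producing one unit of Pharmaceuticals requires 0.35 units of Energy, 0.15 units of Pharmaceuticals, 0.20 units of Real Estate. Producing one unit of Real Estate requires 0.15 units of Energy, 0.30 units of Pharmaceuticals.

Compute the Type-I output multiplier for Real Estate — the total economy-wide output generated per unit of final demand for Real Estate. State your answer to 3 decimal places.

I − A =
  [   0.90    -0.35    -0.15]
  [  -0.05     0.85    -0.30]
  [   0.00    -0.20     1.00]
Cofactors of I−A, C_ij = (−1)^(i+j)·(minor ij) (rows/columns in the sector order above):
  C_11 = (0.85)(1.00) − (-0.30)(-0.20) = 0.7900
  C_12 = −[(-0.05)(1.00) − (-0.30)(0.00)] = 0.0500
  C_13 = (-0.05)(-0.20) − (0.85)(0.00) = 0.0100
  C_21 = −[(-0.35)(1.00) − (-0.15)(-0.20)] = 0.3800
  C_22 = (0.90)(1.00) − (-0.15)(0.00) = 0.9000
  C_23 = −[(0.90)(-0.20) − (-0.35)(0.00)] = 0.1800
  C_31 = (-0.35)(-0.30) − (-0.15)(0.85) = 0.2325
  C_32 = −[(0.90)(-0.30) − (-0.15)(-0.05)] = 0.2775
  C_33 = (0.90)(0.85) − (-0.35)(-0.05) = 0.7475
det(I−A) = Σ_j (I−A)_1j·C_1j = (0.90)(0.7900) + (-0.35)(0.0500) + (-0.15)(0.0100) = 0.6920
adj(I−A) = Cᵀ =
  [ 0.7900   0.3800   0.2325]
  [ 0.0500   0.9000   0.2775]
  [ 0.0100   0.1800   0.7475]
(I − A)⁻¹ = adj(I−A) / det(I−A) ≈
  [   1.1416     0.5491     0.3360]
  [   0.0723     1.3006     0.4010]
  [   0.0145     0.2601     1.0802]
The output multiplier for sector j is the column-j sum of the Leontief inverse (I − A)⁻¹ = adj(I−A) / det(I−A).
Column R of adj(I−A): (0.2325, 0.2775, 0.7475); det(I−A) = 0.6920.
m_R = (0.2325 + 0.2775 + 0.7475) / 0.6920 = 1.2575 / 0.6920 ≈ 1.817.

m_R = 1.817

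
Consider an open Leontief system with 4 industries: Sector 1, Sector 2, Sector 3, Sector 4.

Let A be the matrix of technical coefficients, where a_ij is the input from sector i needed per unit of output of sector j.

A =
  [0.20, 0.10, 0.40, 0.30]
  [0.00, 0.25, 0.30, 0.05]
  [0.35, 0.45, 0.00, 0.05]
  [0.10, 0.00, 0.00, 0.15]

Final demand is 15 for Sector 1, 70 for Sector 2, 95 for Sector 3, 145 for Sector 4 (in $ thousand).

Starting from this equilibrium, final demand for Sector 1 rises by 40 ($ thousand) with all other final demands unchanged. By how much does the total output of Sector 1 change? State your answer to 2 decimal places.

I − A =
  [   0.80    -0.10    -0.40    -0.30]
  [   0.00     0.75    -0.30    -0.05]
  [  -0.35    -0.45     1.00    -0.05]
  [  -0.10     0.00     0.00     0.85]
Compute the cofactors C_ij = (−1)^(i+j)·(3×3 minor ij) of I−A; the adjugate is their transpose:
adj(I−A) = Cᵀ =
  [ 0.522750   0.238000   0.280500   0.215000]
  [ 0.095750   0.529000   0.197000   0.076500]
  [ 0.229125   0.322750   0.487000   0.128500]
  [ 0.061500   0.028000   0.033000   0.376500]
det(I−A) = Σ_j (I−A)_1j·C_1j = (0.80)(0.522750) + (-0.10)(0.095750) + (-0.40)(0.229125) + (-0.30)(0.061500) = 0.298525
(I − A)⁻¹ = adj(I−A) / det(I−A) ≈
  [   1.7511     0.7973     0.9396     0.7202]
  [   0.3207     1.7720     0.6599     0.2563]
  [   0.7675     1.0811     1.6314     0.4304]
  [   0.2060     0.0938     0.1105     1.2612]
Δx = (I − A)⁻¹ Δd with Δd having +40 in the Sector 1 component and 0 elsewhere.
So Δx_1 = L_11 · (+40), where L_11 = adj(I−A)_11 / det(I−A) = 0.522750 / 0.298525.
Δx_1 = 0.522750 × (+40) / 0.298525 = 20.91 / 0.298525 ≈ 70.04.

Δx_1 = 70.04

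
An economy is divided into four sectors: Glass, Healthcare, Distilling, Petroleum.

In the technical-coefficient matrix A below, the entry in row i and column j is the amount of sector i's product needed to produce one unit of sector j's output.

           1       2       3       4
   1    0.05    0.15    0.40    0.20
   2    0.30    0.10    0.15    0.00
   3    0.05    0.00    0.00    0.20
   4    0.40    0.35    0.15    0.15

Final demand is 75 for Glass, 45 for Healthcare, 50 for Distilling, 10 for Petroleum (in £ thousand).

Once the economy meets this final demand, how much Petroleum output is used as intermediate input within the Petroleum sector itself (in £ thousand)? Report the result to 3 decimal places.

z_44 = 23.568

I − A =
  [   0.95    -0.15    -0.40    -0.20]
  [  -0.30     0.90    -0.15     0.00]
  [  -0.05     0.00     1.00    -0.20]
  [  -0.40    -0.35    -0.15     0.85]
Compute the cofactors C_ij = (−1)^(i+j)·(3×3 minor ij) of I−A; the adjugate is their transpose:
adj(I−A) = Cᵀ =
  [ 0.727500   0.221000   0.362625   0.256500]
  [ 0.264375   0.648500   0.220125   0.114000]
  [ 0.131250   0.088375   0.595500   0.171000]
  [ 0.474375   0.386625   0.366375   0.790875]
det(I−A) = Σ_j (I−A)_1j·C_1j = (0.95)(0.727500) + (-0.15)(0.264375) + (-0.40)(0.131250) + (-0.20)(0.474375) = 0.50409375
(I − A)⁻¹ = adj(I−A) / det(I−A) ≈
  [   1.4432     0.4384     0.7194     0.5088]
  [   0.5245     1.2865     0.4367     0.2261]
  [   0.2604     0.1753     1.1813     0.3392]
  [   0.9410     0.7670     0.7268     1.5689]
First solve x = (I − A)⁻¹ d = adj(I−A)·d / det(I−A); in particular x_4 = (0.474375·75 + 0.386625·45 + 0.366375·50 + 0.790875·10) / 0.50409375 = 79.20375 / 0.50409375 ≈ 157.12107.
Intermediate flow from 4 to 4: z_44 = a_44 · x_4 = 0.15 × 79.20375 / 0.50409375 = 11.8805625 / 0.50409375 ≈ 23.568.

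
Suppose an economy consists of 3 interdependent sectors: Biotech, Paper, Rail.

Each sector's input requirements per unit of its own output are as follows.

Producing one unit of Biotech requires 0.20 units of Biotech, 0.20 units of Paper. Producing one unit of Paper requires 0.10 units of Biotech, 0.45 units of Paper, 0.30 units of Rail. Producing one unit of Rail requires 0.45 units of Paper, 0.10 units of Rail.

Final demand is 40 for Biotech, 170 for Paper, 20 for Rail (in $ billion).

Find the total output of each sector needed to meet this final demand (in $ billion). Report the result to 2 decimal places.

x_B = 113.33, x_P = 506.67, x_R = 191.11

I − A =
  [   0.80    -0.10     0.00]
  [  -0.20     0.55    -0.45]
  [   0.00    -0.30     0.90]
Cofactors of I−A, C_ij = (−1)^(i+j)·(minor ij) (rows/columns in the sector order above):
  C_11 = (0.55)(0.90) − (-0.45)(-0.30) = 0.3600
  C_12 = −[(-0.20)(0.90) − (-0.45)(0.00)] = 0.1800
  C_13 = (-0.20)(-0.30) − (0.55)(0.00) = 0.0600
  C_21 = −[(-0.10)(0.90) − (0.00)(-0.30)] = 0.0900
  C_22 = (0.80)(0.90) − (0.00)(0.00) = 0.7200
  C_23 = −[(0.80)(-0.30) − (-0.10)(0.00)] = 0.2400
  C_31 = (-0.10)(-0.45) − (0.00)(0.55) = 0.0450
  C_32 = −[(0.80)(-0.45) − (0.00)(-0.20)] = 0.3600
  C_33 = (0.80)(0.55) − (-0.10)(-0.20) = 0.4200
det(I−A) = Σ_j (I−A)_1j·C_1j = (0.80)(0.3600) + (-0.10)(0.1800) + (0.00)(0.0600) = 0.2700
adj(I−A) = Cᵀ =
  [ 0.3600   0.0900   0.0450]
  [ 0.1800   0.7200   0.3600]
  [ 0.0600   0.2400   0.4200]
(I − A)⁻¹ = adj(I−A) / det(I−A) ≈
  [   1.3333     0.3333     0.1667]
  [   0.6667     2.6667     1.3333]
  [   0.2222     0.8889     1.5556]
x = (I − A)⁻¹ d = adj(I−A)·d / det(I−A), with det(I−A) = 0.2700:
  x_B = (0.3600·40 + 0.0900·170 + 0.0450·20) / 0.2700 = 30.60 / 0.2700 ≈ 113.33
  x_P = (0.1800·40 + 0.7200·170 + 0.3600·20) / 0.2700 = 136.80 / 0.2700 ≈ 506.67
  x_R = (0.0600·40 + 0.2400·170 + 0.4200·20) / 0.2700 = 51.60 / 0.2700 ≈ 191.11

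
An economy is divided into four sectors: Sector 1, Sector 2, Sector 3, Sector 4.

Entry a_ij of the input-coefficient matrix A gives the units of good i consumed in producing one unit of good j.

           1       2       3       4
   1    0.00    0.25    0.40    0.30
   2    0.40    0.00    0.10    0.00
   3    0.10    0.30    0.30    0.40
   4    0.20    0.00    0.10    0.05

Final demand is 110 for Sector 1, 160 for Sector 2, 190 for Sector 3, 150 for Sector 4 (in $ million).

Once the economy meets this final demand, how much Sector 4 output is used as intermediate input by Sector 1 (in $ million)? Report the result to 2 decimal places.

z_41 = 135.26

I − A =
  [   1.00    -0.25    -0.40    -0.30]
  [  -0.40     1.00    -0.10     0.00]
  [  -0.10    -0.30     0.70    -0.40]
  [  -0.20     0.00    -0.10     0.95]
Compute the cofactors C_ij = (−1)^(i+j)·(3×3 minor ij) of I−A; the adjugate is their transpose:
adj(I−A) = Cᵀ =
  [ 0.59650   0.27925   0.43375   0.37100]
  [ 0.26750   0.51000   0.25300   0.19100]
  [ 0.28900   0.31075   0.79500   0.42600]
  [ 0.15600   0.09150   0.17500   0.50950]
det(I−A) = Σ_j (I−A)_1j·C_1j = (1.00)(0.59650) + (-0.25)(0.26750) + (-0.40)(0.28900) + (-0.30)(0.15600) = 0.367225
(I − A)⁻¹ = adj(I−A) / det(I−A) ≈
  [   1.6243     0.7604     1.1812     1.0103]
  [   0.7284     1.3888     0.6890     0.5201]
  [   0.7870     0.8462     2.1649     1.1601]
  [   0.4248     0.2492     0.4765     1.3874]
First solve x = (I − A)⁻¹ d = adj(I−A)·d / det(I−A); in particular x_1 = (0.59650·110 + 0.27925·160 + 0.43375·190 + 0.37100·150) / 0.367225 = 248.3575 / 0.367225 ≈ 676.3088.
Intermediate flow from 4 to 1: z_41 = a_41 · x_1 = 0.20 × 248.3575 / 0.367225 = 49.6715 / 0.367225 ≈ 135.26.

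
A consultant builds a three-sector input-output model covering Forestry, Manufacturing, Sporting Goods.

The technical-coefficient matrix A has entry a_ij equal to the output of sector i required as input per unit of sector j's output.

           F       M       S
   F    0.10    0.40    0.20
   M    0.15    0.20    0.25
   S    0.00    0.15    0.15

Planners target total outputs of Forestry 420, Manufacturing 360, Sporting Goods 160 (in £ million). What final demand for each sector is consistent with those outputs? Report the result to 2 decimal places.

I − A =
  [   0.90    -0.40    -0.20]
  [  -0.15     0.80    -0.25]
  [   0.00    -0.15     0.85]
d = (I − A) x:
  d_F = (+0.90)·420 + (-0.40)·360 + (-0.20)·160 = 202.00
  d_M = (-0.15)·420 + (+0.80)·360 + (-0.25)·160 = 185.00
  d_S = (+0.00)·420 + (-0.15)·360 + (+0.85)·160 = 82.00

d_F = 202.00, d_M = 185.00, d_S = 82.00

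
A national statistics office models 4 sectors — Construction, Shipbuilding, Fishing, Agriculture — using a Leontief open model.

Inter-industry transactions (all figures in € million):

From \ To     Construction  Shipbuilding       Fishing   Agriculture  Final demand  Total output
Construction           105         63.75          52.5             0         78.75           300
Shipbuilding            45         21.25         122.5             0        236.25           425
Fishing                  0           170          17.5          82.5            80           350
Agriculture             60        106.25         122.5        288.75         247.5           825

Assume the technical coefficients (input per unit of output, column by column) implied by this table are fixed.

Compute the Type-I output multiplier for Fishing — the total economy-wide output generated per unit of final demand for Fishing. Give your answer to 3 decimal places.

m_F = 3.632

Technical coefficients a_ij = z_ij / X_j:
  a_CC = 105/300 = 0.35, a_SC = 45/300 = 0.15, a_FC = 0/300 = 0.00, a_AC = 60/300 = 0.20
  a_CS = 63.75/425 = 0.15, a_SS = 21.25/425 = 0.05, a_FS = 170/425 = 0.40, a_AS = 106.25/425 = 0.25
  a_CF = 52.5/350 = 0.15, a_SF = 122.5/350 = 0.35, a_FF = 17.5/350 = 0.05, a_AF = 122.5/350 = 0.35
  a_CA = 0/825 = 0.00, a_SA = 0/825 = 0.00, a_FA = 82.5/825 = 0.10, a_AA = 288.75/825 = 0.35
I − A =
  [   0.65    -0.15    -0.15     0.00]
  [  -0.15     0.95    -0.35     0.00]
  [   0.00    -0.40     0.95    -0.10]
  [  -0.20    -0.25    -0.35     0.65]
Compute the cofactors C_ij = (−1)^(i+j)·(3×3 minor ij) of I−A; the adjugate is their transpose:
adj(I−A) = Cᵀ =
  [ 0.453625   0.130125   0.126750   0.019500]
  [ 0.094375   0.375625   0.162500   0.025000]
  [ 0.061750   0.188250   0.386750   0.059500]
  [ 0.209125   0.285875   0.309750   0.465250]
det(I−A) = Σ_j (I−A)_1j·C_1j = (0.65)(0.453625) + (-0.15)(0.094375) + (-0.15)(0.061750) + (0.00)(0.209125) = 0.2714375
(I − A)⁻¹ = adj(I−A) / det(I−A) ≈
  [   1.6712     0.4794     0.4670     0.0718]
  [   0.3477     1.3838     0.5987     0.0921]
  [   0.2275     0.6935     1.4248     0.2192]
  [   0.7704     1.0532     1.1411     1.7140]
The output multiplier for sector j is the column-j sum of the Leontief inverse (I − A)⁻¹ = adj(I−A) / det(I−A).
Column F of adj(I−A): (0.126750, 0.162500, 0.386750, 0.309750); det(I−A) = 0.2714375.
m_F = (0.126750 + 0.162500 + 0.386750 + 0.309750) / 0.2714375 = 0.98575 / 0.2714375 ≈ 3.632.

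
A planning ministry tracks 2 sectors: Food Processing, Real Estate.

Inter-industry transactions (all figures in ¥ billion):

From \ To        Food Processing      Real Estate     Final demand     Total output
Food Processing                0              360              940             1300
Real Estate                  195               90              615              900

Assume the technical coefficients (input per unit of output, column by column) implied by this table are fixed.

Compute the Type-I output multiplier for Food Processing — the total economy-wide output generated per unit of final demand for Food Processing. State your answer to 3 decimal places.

m_F = 1.250

Technical coefficients a_ij = z_ij / X_j:
  a_FF = 0/1300 = 0.00, a_RF = 195/1300 = 0.15
  a_FR = 360/900 = 0.40, a_RR = 90/900 = 0.10
I − A =
  [   1.00    -0.40]
  [  -0.15     0.90]
det(I−A) = (1.00)(0.90) − (-0.40)(-0.15) = 0.8400
adj(I−A) = [[0.90, 0.40], [0.15, 1.00]]
(I − A)⁻¹ = adj(I−A) / det(I−A) ≈
  [   1.0714     0.4762]
  [   0.1786     1.1905]
The output multiplier for sector j is the column-j sum of the Leontief inverse (I − A)⁻¹ = adj(I−A) / det(I−A).
Column F of adj(I−A): (0.90, 0.15); det(I−A) = 0.8400.
m_F = (0.90 + 0.15) / 0.8400 = 1.05 / 0.8400 = 1.250.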